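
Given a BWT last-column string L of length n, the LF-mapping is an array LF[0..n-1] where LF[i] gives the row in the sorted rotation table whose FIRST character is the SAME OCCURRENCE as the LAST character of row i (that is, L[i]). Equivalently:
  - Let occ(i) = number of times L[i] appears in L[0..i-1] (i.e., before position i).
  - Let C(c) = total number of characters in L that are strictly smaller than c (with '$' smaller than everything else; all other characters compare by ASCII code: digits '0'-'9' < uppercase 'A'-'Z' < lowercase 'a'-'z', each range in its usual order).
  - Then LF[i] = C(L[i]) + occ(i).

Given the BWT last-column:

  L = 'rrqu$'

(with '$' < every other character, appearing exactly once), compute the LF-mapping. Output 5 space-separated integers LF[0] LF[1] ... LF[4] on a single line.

Char counts: '$':1, 'q':1, 'r':2, 'u':1
C (first-col start): C('$')=0, C('q')=1, C('r')=2, C('u')=4
L[0]='r': occ=0, LF[0]=C('r')+0=2+0=2
L[1]='r': occ=1, LF[1]=C('r')+1=2+1=3
L[2]='q': occ=0, LF[2]=C('q')+0=1+0=1
L[3]='u': occ=0, LF[3]=C('u')+0=4+0=4
L[4]='$': occ=0, LF[4]=C('$')+0=0+0=0

Answer: 2 3 1 4 0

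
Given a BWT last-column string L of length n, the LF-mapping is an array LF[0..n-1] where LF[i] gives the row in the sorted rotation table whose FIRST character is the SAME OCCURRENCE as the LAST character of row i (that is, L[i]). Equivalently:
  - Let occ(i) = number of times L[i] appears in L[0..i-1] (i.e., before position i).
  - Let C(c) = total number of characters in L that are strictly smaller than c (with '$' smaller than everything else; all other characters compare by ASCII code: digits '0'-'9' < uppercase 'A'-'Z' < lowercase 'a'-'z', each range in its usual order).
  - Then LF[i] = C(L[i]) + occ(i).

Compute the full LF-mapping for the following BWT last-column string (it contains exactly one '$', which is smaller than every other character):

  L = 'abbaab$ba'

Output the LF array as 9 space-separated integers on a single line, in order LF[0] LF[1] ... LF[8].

Char counts: '$':1, 'a':4, 'b':4
C (first-col start): C('$')=0, C('a')=1, C('b')=5
L[0]='a': occ=0, LF[0]=C('a')+0=1+0=1
L[1]='b': occ=0, LF[1]=C('b')+0=5+0=5
L[2]='b': occ=1, LF[2]=C('b')+1=5+1=6
L[3]='a': occ=1, LF[3]=C('a')+1=1+1=2
L[4]='a': occ=2, LF[4]=C('a')+2=1+2=3
L[5]='b': occ=2, LF[5]=C('b')+2=5+2=7
L[6]='$': occ=0, LF[6]=C('$')+0=0+0=0
L[7]='b': occ=3, LF[7]=C('b')+3=5+3=8
L[8]='a': occ=3, LF[8]=C('a')+3=1+3=4

Answer: 1 5 6 2 3 7 0 8 4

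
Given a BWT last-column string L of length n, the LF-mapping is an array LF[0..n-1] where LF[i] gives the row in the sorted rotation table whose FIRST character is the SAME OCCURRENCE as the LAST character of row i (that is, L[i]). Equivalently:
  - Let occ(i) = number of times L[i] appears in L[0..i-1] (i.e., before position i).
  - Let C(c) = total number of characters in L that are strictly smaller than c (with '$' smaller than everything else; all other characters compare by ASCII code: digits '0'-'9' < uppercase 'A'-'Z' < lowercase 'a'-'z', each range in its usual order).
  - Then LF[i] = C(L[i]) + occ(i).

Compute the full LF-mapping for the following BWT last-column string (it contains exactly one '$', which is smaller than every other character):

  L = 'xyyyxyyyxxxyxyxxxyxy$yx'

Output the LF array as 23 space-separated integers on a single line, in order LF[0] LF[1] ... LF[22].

Answer: 1 12 13 14 2 15 16 17 3 4 5 18 6 19 7 8 9 20 10 21 0 22 11

Derivation:
Char counts: '$':1, 'x':11, 'y':11
C (first-col start): C('$')=0, C('x')=1, C('y')=12
L[0]='x': occ=0, LF[0]=C('x')+0=1+0=1
L[1]='y': occ=0, LF[1]=C('y')+0=12+0=12
L[2]='y': occ=1, LF[2]=C('y')+1=12+1=13
L[3]='y': occ=2, LF[3]=C('y')+2=12+2=14
L[4]='x': occ=1, LF[4]=C('x')+1=1+1=2
L[5]='y': occ=3, LF[5]=C('y')+3=12+3=15
L[6]='y': occ=4, LF[6]=C('y')+4=12+4=16
L[7]='y': occ=5, LF[7]=C('y')+5=12+5=17
L[8]='x': occ=2, LF[8]=C('x')+2=1+2=3
L[9]='x': occ=3, LF[9]=C('x')+3=1+3=4
L[10]='x': occ=4, LF[10]=C('x')+4=1+4=5
L[11]='y': occ=6, LF[11]=C('y')+6=12+6=18
L[12]='x': occ=5, LF[12]=C('x')+5=1+5=6
L[13]='y': occ=7, LF[13]=C('y')+7=12+7=19
L[14]='x': occ=6, LF[14]=C('x')+6=1+6=7
L[15]='x': occ=7, LF[15]=C('x')+7=1+7=8
L[16]='x': occ=8, LF[16]=C('x')+8=1+8=9
L[17]='y': occ=8, LF[17]=C('y')+8=12+8=20
L[18]='x': occ=9, LF[18]=C('x')+9=1+9=10
L[19]='y': occ=9, LF[19]=C('y')+9=12+9=21
L[20]='$': occ=0, LF[20]=C('$')+0=0+0=0
L[21]='y': occ=10, LF[21]=C('y')+10=12+10=22
L[22]='x': occ=10, LF[22]=C('x')+10=1+10=11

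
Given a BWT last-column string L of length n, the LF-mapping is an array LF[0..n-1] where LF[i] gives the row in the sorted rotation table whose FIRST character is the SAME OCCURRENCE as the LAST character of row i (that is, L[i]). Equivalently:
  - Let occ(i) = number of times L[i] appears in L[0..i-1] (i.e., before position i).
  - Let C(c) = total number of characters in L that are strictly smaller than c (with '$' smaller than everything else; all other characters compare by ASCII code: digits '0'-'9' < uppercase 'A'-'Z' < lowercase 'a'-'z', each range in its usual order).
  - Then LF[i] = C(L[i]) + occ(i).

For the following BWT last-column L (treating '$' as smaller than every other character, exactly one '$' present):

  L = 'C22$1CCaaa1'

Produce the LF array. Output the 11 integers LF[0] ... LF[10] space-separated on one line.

Answer: 5 3 4 0 1 6 7 8 9 10 2

Derivation:
Char counts: '$':1, '1':2, '2':2, 'C':3, 'a':3
C (first-col start): C('$')=0, C('1')=1, C('2')=3, C('C')=5, C('a')=8
L[0]='C': occ=0, LF[0]=C('C')+0=5+0=5
L[1]='2': occ=0, LF[1]=C('2')+0=3+0=3
L[2]='2': occ=1, LF[2]=C('2')+1=3+1=4
L[3]='$': occ=0, LF[3]=C('$')+0=0+0=0
L[4]='1': occ=0, LF[4]=C('1')+0=1+0=1
L[5]='C': occ=1, LF[5]=C('C')+1=5+1=6
L[6]='C': occ=2, LF[6]=C('C')+2=5+2=7
L[7]='a': occ=0, LF[7]=C('a')+0=8+0=8
L[8]='a': occ=1, LF[8]=C('a')+1=8+1=9
L[9]='a': occ=2, LF[9]=C('a')+2=8+2=10
L[10]='1': occ=1, LF[10]=C('1')+1=1+1=2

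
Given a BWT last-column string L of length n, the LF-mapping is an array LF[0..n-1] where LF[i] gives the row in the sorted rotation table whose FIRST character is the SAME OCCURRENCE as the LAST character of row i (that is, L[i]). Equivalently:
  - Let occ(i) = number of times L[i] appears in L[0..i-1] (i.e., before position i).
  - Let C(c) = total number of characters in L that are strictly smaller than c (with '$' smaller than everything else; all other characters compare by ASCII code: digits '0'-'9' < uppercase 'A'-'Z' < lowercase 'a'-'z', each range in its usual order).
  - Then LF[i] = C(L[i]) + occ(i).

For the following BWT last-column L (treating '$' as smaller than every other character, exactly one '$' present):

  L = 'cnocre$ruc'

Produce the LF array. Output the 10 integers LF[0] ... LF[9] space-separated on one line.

Char counts: '$':1, 'c':3, 'e':1, 'n':1, 'o':1, 'r':2, 'u':1
C (first-col start): C('$')=0, C('c')=1, C('e')=4, C('n')=5, C('o')=6, C('r')=7, C('u')=9
L[0]='c': occ=0, LF[0]=C('c')+0=1+0=1
L[1]='n': occ=0, LF[1]=C('n')+0=5+0=5
L[2]='o': occ=0, LF[2]=C('o')+0=6+0=6
L[3]='c': occ=1, LF[3]=C('c')+1=1+1=2
L[4]='r': occ=0, LF[4]=C('r')+0=7+0=7
L[5]='e': occ=0, LF[5]=C('e')+0=4+0=4
L[6]='$': occ=0, LF[6]=C('$')+0=0+0=0
L[7]='r': occ=1, LF[7]=C('r')+1=7+1=8
L[8]='u': occ=0, LF[8]=C('u')+0=9+0=9
L[9]='c': occ=2, LF[9]=C('c')+2=1+2=3

Answer: 1 5 6 2 7 4 0 8 9 3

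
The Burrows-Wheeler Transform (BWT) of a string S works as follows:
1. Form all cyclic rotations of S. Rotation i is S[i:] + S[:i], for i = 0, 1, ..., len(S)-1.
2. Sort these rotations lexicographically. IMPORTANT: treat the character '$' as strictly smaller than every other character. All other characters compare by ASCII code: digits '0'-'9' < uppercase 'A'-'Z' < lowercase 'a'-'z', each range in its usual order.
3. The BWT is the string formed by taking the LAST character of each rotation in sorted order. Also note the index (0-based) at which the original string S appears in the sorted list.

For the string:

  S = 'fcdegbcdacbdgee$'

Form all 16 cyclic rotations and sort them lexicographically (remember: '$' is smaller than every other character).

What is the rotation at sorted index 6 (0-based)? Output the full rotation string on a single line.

All 16 rotations (rotation i = S[i:]+S[:i]):
  rot[0] = fcdegbcdacbdgee$
  rot[1] = cdegbcdacbdgee$f
  rot[2] = degbcdacbdgee$fc
  rot[3] = egbcdacbdgee$fcd
  rot[4] = gbcdacbdgee$fcde
  rot[5] = bcdacbdgee$fcdeg
  rot[6] = cdacbdgee$fcdegb
  rot[7] = dacbdgee$fcdegbc
  rot[8] = acbdgee$fcdegbcd
  rot[9] = cbdgee$fcdegbcda
  rot[10] = bdgee$fcdegbcdac
  rot[11] = dgee$fcdegbcdacb
  rot[12] = gee$fcdegbcdacbd
  rot[13] = ee$fcdegbcdacbdg
  rot[14] = e$fcdegbcdacbdge
  rot[15] = $fcdegbcdacbdgee
Sorted (with $ < everything):
  sorted[0] = $fcdegbcdacbdgee
  sorted[1] = acbdgee$fcdegbcd
  sorted[2] = bcdacbdgee$fcdeg
  sorted[3] = bdgee$fcdegbcdac
  sorted[4] = cbdgee$fcdegbcda
  sorted[5] = cdacbdgee$fcdegb
  sorted[6] = cdegbcdacbdgee$f
  sorted[7] = dacbdgee$fcdegbc
  sorted[8] = degbcdacbdgee$fc
  sorted[9] = dgee$fcdegbcdacb
  sorted[10] = e$fcdegbcdacbdge
  sorted[11] = ee$fcdegbcdacbdg
  sorted[12] = egbcdacbdgee$fcd
  sorted[13] = fcdegbcdacbdgee$
  sorted[14] = gbcdacbdgee$fcde
  sorted[15] = gee$fcdegbcdacbd
sorted[6] = cdegbcdacbdgee$f

Answer: cdegbcdacbdgee$f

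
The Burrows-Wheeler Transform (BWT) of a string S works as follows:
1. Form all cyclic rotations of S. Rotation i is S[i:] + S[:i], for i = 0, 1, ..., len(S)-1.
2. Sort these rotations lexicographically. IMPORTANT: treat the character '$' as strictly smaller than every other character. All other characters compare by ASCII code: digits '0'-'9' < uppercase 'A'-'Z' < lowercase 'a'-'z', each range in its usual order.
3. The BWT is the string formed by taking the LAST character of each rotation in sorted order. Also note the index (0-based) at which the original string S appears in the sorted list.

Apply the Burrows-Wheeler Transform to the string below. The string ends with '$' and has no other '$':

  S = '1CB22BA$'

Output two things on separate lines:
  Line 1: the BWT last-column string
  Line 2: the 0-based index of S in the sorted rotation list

Answer: A$B2BC21
1

Derivation:
All 8 rotations (rotation i = S[i:]+S[:i]):
  rot[0] = 1CB22BA$
  rot[1] = CB22BA$1
  rot[2] = B22BA$1C
  rot[3] = 22BA$1CB
  rot[4] = 2BA$1CB2
  rot[5] = BA$1CB22
  rot[6] = A$1CB22B
  rot[7] = $1CB22BA
Sorted (with $ < everything):
  sorted[0] = $1CB22BA  (last char: 'A')
  sorted[1] = 1CB22BA$  (last char: '$')
  sorted[2] = 22BA$1CB  (last char: 'B')
  sorted[3] = 2BA$1CB2  (last char: '2')
  sorted[4] = A$1CB22B  (last char: 'B')
  sorted[5] = B22BA$1C  (last char: 'C')
  sorted[6] = BA$1CB22  (last char: '2')
  sorted[7] = CB22BA$1  (last char: '1')
Last column: A$B2BC21
Original string S is at sorted index 1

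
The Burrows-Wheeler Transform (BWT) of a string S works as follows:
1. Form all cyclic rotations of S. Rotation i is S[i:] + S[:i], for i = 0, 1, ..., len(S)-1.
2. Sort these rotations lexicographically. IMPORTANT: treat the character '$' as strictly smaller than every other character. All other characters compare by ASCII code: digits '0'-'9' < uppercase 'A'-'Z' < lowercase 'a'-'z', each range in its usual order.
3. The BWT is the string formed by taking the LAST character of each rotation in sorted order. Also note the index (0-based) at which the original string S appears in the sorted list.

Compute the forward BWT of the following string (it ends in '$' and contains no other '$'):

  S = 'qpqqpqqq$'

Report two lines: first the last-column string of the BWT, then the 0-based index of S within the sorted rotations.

All 9 rotations (rotation i = S[i:]+S[:i]):
  rot[0] = qpqqpqqq$
  rot[1] = pqqpqqq$q
  rot[2] = qqpqqq$qp
  rot[3] = qpqqq$qpq
  rot[4] = pqqq$qpqq
  rot[5] = qqq$qpqqp
  rot[6] = qq$qpqqpq
  rot[7] = q$qpqqpqq
  rot[8] = $qpqqpqqq
Sorted (with $ < everything):
  sorted[0] = $qpqqpqqq  (last char: 'q')
  sorted[1] = pqqpqqq$q  (last char: 'q')
  sorted[2] = pqqq$qpqq  (last char: 'q')
  sorted[3] = q$qpqqpqq  (last char: 'q')
  sorted[4] = qpqqpqqq$  (last char: '$')
  sorted[5] = qpqqq$qpq  (last char: 'q')
  sorted[6] = qq$qpqqpq  (last char: 'q')
  sorted[7] = qqpqqq$qp  (last char: 'p')
  sorted[8] = qqq$qpqqp  (last char: 'p')
Last column: qqqq$qqpp
Original string S is at sorted index 4

Answer: qqqq$qqpp
4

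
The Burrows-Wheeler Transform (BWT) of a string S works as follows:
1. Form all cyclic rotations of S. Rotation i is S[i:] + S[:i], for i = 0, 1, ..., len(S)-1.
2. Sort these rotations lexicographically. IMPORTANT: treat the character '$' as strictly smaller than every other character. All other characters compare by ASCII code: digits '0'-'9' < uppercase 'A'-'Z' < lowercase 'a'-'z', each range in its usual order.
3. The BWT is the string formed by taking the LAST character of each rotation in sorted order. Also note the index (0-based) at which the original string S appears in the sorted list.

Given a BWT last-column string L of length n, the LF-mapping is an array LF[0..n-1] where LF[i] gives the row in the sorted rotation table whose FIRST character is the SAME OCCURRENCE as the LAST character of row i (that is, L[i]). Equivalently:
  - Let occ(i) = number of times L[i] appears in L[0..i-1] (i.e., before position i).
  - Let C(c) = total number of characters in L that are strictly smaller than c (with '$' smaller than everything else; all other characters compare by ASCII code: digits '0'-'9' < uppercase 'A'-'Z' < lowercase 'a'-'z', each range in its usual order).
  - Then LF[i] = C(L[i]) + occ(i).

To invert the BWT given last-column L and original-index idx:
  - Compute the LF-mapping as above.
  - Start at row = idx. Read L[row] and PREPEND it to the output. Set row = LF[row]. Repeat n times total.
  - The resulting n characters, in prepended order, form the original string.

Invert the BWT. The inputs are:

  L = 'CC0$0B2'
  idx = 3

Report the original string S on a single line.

Answer: 2C00BC$

Derivation:
LF mapping: 5 6 1 0 2 4 3
Walk LF starting at row 3, prepending L[row]:
  step 1: row=3, L[3]='$', prepend. Next row=LF[3]=0
  step 2: row=0, L[0]='C', prepend. Next row=LF[0]=5
  step 3: row=5, L[5]='B', prepend. Next row=LF[5]=4
  step 4: row=4, L[4]='0', prepend. Next row=LF[4]=2
  step 5: row=2, L[2]='0', prepend. Next row=LF[2]=1
  step 6: row=1, L[1]='C', prepend. Next row=LF[1]=6
  step 7: row=6, L[6]='2', prepend. Next row=LF[6]=3
Reversed output: 2C00BC$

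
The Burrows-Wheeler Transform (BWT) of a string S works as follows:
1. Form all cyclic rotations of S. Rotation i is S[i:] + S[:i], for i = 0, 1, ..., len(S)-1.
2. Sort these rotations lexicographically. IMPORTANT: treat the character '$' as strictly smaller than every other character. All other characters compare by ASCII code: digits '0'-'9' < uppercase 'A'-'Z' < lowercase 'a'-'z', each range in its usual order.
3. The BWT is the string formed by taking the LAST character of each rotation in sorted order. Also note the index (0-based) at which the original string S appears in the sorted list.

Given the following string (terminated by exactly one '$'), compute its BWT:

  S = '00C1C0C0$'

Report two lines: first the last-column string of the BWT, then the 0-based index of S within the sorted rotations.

All 9 rotations (rotation i = S[i:]+S[:i]):
  rot[0] = 00C1C0C0$
  rot[1] = 0C1C0C0$0
  rot[2] = C1C0C0$00
  rot[3] = 1C0C0$00C
  rot[4] = C0C0$00C1
  rot[5] = 0C0$00C1C
  rot[6] = C0$00C1C0
  rot[7] = 0$00C1C0C
  rot[8] = $00C1C0C0
Sorted (with $ < everything):
  sorted[0] = $00C1C0C0  (last char: '0')
  sorted[1] = 0$00C1C0C  (last char: 'C')
  sorted[2] = 00C1C0C0$  (last char: '$')
  sorted[3] = 0C0$00C1C  (last char: 'C')
  sorted[4] = 0C1C0C0$0  (last char: '0')
  sorted[5] = 1C0C0$00C  (last char: 'C')
  sorted[6] = C0$00C1C0  (last char: '0')
  sorted[7] = C0C0$00C1  (last char: '1')
  sorted[8] = C1C0C0$00  (last char: '0')
Last column: 0C$C0C010
Original string S is at sorted index 2

Answer: 0C$C0C010
2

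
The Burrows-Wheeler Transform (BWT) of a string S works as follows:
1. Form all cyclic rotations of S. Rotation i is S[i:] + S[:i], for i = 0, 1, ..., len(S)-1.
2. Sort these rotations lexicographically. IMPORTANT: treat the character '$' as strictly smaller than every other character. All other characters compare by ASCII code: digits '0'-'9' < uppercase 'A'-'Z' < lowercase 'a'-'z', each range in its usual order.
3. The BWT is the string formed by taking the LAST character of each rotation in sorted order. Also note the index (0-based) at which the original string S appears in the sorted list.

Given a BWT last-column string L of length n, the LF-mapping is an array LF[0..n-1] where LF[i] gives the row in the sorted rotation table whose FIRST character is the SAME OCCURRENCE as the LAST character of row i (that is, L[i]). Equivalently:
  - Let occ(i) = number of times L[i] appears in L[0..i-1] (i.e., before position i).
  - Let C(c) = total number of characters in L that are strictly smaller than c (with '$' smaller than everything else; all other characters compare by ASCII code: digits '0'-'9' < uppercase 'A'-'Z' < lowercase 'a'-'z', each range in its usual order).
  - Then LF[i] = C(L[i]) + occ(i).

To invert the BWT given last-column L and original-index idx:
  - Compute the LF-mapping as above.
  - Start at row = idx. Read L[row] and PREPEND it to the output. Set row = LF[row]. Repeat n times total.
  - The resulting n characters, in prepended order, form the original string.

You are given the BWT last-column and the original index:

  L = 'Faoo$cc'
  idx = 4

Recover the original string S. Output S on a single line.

LF mapping: 1 2 5 6 0 3 4
Walk LF starting at row 4, prepending L[row]:
  step 1: row=4, L[4]='$', prepend. Next row=LF[4]=0
  step 2: row=0, L[0]='F', prepend. Next row=LF[0]=1
  step 3: row=1, L[1]='a', prepend. Next row=LF[1]=2
  step 4: row=2, L[2]='o', prepend. Next row=LF[2]=5
  step 5: row=5, L[5]='c', prepend. Next row=LF[5]=3
  step 6: row=3, L[3]='o', prepend. Next row=LF[3]=6
  step 7: row=6, L[6]='c', prepend. Next row=LF[6]=4
Reversed output: cocoaF$

Answer: cocoaF$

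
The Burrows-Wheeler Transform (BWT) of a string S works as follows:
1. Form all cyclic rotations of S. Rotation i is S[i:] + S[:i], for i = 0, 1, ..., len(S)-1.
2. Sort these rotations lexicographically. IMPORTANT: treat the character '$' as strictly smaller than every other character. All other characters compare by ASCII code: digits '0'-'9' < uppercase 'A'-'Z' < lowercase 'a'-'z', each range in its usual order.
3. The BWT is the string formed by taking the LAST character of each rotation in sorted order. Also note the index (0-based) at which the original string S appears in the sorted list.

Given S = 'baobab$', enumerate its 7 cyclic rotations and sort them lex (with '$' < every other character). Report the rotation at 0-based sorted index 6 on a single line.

Answer: obab$ba

Derivation:
All 7 rotations (rotation i = S[i:]+S[:i]):
  rot[0] = baobab$
  rot[1] = aobab$b
  rot[2] = obab$ba
  rot[3] = bab$bao
  rot[4] = ab$baob
  rot[5] = b$baoba
  rot[6] = $baobab
Sorted (with $ < everything):
  sorted[0] = $baobab
  sorted[1] = ab$baob
  sorted[2] = aobab$b
  sorted[3] = b$baoba
  sorted[4] = bab$bao
  sorted[5] = baobab$
  sorted[6] = obab$ba
sorted[6] = obab$ba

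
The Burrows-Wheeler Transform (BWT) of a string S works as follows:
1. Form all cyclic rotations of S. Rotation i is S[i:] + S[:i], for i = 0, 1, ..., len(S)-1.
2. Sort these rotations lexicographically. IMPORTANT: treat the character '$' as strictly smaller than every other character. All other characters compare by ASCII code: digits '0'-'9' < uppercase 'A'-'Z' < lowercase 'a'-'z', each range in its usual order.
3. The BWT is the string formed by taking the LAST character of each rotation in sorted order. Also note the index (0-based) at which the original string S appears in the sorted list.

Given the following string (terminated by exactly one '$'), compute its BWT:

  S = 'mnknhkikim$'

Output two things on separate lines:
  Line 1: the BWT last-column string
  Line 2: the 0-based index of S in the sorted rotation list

All 11 rotations (rotation i = S[i:]+S[:i]):
  rot[0] = mnknhkikim$
  rot[1] = nknhkikim$m
  rot[2] = knhkikim$mn
  rot[3] = nhkikim$mnk
  rot[4] = hkikim$mnkn
  rot[5] = kikim$mnknh
  rot[6] = ikim$mnknhk
  rot[7] = kim$mnknhki
  rot[8] = im$mnknhkik
  rot[9] = m$mnknhkiki
  rot[10] = $mnknhkikim
Sorted (with $ < everything):
  sorted[0] = $mnknhkikim  (last char: 'm')
  sorted[1] = hkikim$mnkn  (last char: 'n')
  sorted[2] = ikim$mnknhk  (last char: 'k')
  sorted[3] = im$mnknhkik  (last char: 'k')
  sorted[4] = kikim$mnknh  (last char: 'h')
  sorted[5] = kim$mnknhki  (last char: 'i')
  sorted[6] = knhkikim$mn  (last char: 'n')
  sorted[7] = m$mnknhkiki  (last char: 'i')
  sorted[8] = mnknhkikim$  (last char: '$')
  sorted[9] = nhkikim$mnk  (last char: 'k')
  sorted[10] = nknhkikim$m  (last char: 'm')
Last column: mnkkhini$km
Original string S is at sorted index 8

Answer: mnkkhini$km
8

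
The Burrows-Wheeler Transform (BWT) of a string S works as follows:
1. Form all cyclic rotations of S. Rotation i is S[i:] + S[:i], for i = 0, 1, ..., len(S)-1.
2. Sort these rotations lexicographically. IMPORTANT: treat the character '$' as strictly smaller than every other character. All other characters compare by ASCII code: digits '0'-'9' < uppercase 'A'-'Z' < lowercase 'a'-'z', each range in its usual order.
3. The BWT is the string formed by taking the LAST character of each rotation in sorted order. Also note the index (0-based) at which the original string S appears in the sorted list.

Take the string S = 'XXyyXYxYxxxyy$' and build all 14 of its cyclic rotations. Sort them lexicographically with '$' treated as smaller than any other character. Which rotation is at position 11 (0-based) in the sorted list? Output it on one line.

Answer: yXYxYxxxyy$XXy

Derivation:
All 14 rotations (rotation i = S[i:]+S[:i]):
  rot[0] = XXyyXYxYxxxyy$
  rot[1] = XyyXYxYxxxyy$X
  rot[2] = yyXYxYxxxyy$XX
  rot[3] = yXYxYxxxyy$XXy
  rot[4] = XYxYxxxyy$XXyy
  rot[5] = YxYxxxyy$XXyyX
  rot[6] = xYxxxyy$XXyyXY
  rot[7] = Yxxxyy$XXyyXYx
  rot[8] = xxxyy$XXyyXYxY
  rot[9] = xxyy$XXyyXYxYx
  rot[10] = xyy$XXyyXYxYxx
  rot[11] = yy$XXyyXYxYxxx
  rot[12] = y$XXyyXYxYxxxy
  rot[13] = $XXyyXYxYxxxyy
Sorted (with $ < everything):
  sorted[0] = $XXyyXYxYxxxyy
  sorted[1] = XXyyXYxYxxxyy$
  sorted[2] = XYxYxxxyy$XXyy
  sorted[3] = XyyXYxYxxxyy$X
  sorted[4] = YxYxxxyy$XXyyX
  sorted[5] = Yxxxyy$XXyyXYx
  sorted[6] = xYxxxyy$XXyyXY
  sorted[7] = xxxyy$XXyyXYxY
  sorted[8] = xxyy$XXyyXYxYx
  sorted[9] = xyy$XXyyXYxYxx
  sorted[10] = y$XXyyXYxYxxxy
  sorted[11] = yXYxYxxxyy$XXy
  sorted[12] = yy$XXyyXYxYxxx
  sorted[13] = yyXYxYxxxyy$XX
sorted[11] = yXYxYxxxyy$XXy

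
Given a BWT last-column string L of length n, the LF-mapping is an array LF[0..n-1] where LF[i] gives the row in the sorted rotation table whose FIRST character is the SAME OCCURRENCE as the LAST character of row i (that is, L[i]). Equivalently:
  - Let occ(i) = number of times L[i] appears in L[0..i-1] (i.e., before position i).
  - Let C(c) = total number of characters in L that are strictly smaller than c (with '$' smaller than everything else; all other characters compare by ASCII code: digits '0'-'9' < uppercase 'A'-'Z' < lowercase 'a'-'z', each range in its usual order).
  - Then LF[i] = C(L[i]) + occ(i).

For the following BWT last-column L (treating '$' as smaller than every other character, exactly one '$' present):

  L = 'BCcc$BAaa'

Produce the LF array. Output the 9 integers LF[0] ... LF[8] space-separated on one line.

Char counts: '$':1, 'A':1, 'B':2, 'C':1, 'a':2, 'c':2
C (first-col start): C('$')=0, C('A')=1, C('B')=2, C('C')=4, C('a')=5, C('c')=7
L[0]='B': occ=0, LF[0]=C('B')+0=2+0=2
L[1]='C': occ=0, LF[1]=C('C')+0=4+0=4
L[2]='c': occ=0, LF[2]=C('c')+0=7+0=7
L[3]='c': occ=1, LF[3]=C('c')+1=7+1=8
L[4]='$': occ=0, LF[4]=C('$')+0=0+0=0
L[5]='B': occ=1, LF[5]=C('B')+1=2+1=3
L[6]='A': occ=0, LF[6]=C('A')+0=1+0=1
L[7]='a': occ=0, LF[7]=C('a')+0=5+0=5
L[8]='a': occ=1, LF[8]=C('a')+1=5+1=6

Answer: 2 4 7 8 0 3 1 5 6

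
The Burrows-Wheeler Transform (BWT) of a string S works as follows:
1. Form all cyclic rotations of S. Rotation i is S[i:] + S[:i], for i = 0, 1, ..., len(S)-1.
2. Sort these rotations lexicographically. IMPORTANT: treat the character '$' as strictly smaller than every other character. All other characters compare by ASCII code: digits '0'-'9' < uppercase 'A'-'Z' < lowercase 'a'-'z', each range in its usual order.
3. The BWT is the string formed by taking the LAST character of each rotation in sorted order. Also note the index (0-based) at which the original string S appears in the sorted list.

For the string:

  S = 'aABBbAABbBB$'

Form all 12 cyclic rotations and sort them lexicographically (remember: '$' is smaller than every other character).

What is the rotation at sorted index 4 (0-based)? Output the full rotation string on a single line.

Answer: B$aABBbAABbB

Derivation:
All 12 rotations (rotation i = S[i:]+S[:i]):
  rot[0] = aABBbAABbBB$
  rot[1] = ABBbAABbBB$a
  rot[2] = BBbAABbBB$aA
  rot[3] = BbAABbBB$aAB
  rot[4] = bAABbBB$aABB
  rot[5] = AABbBB$aABBb
  rot[6] = ABbBB$aABBbA
  rot[7] = BbBB$aABBbAA
  rot[8] = bBB$aABBbAAB
  rot[9] = BB$aABBbAABb
  rot[10] = B$aABBbAABbB
  rot[11] = $aABBbAABbBB
Sorted (with $ < everything):
  sorted[0] = $aABBbAABbBB
  sorted[1] = AABbBB$aABBb
  sorted[2] = ABBbAABbBB$a
  sorted[3] = ABbBB$aABBbA
  sorted[4] = B$aABBbAABbB
  sorted[5] = BB$aABBbAABb
  sorted[6] = BBbAABbBB$aA
  sorted[7] = BbAABbBB$aAB
  sorted[8] = BbBB$aABBbAA
  sorted[9] = aABBbAABbBB$
  sorted[10] = bAABbBB$aABB
  sorted[11] = bBB$aABBbAAB
sorted[4] = B$aABBbAABbB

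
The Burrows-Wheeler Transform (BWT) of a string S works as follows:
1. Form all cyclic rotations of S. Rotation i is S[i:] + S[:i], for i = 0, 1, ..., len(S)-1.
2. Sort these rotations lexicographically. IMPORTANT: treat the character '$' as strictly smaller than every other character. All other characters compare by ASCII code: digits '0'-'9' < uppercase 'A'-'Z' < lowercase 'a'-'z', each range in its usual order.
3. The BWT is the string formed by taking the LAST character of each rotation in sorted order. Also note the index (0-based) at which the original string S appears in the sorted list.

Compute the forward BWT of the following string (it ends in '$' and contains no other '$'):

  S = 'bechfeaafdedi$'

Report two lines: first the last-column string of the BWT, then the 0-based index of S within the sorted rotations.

All 14 rotations (rotation i = S[i:]+S[:i]):
  rot[0] = bechfeaafdedi$
  rot[1] = echfeaafdedi$b
  rot[2] = chfeaafdedi$be
  rot[3] = hfeaafdedi$bec
  rot[4] = feaafdedi$bech
  rot[5] = eaafdedi$bechf
  rot[6] = aafdedi$bechfe
  rot[7] = afdedi$bechfea
  rot[8] = fdedi$bechfeaa
  rot[9] = dedi$bechfeaaf
  rot[10] = edi$bechfeaafd
  rot[11] = di$bechfeaafde
  rot[12] = i$bechfeaafded
  rot[13] = $bechfeaafdedi
Sorted (with $ < everything):
  sorted[0] = $bechfeaafdedi  (last char: 'i')
  sorted[1] = aafdedi$bechfe  (last char: 'e')
  sorted[2] = afdedi$bechfea  (last char: 'a')
  sorted[3] = bechfeaafdedi$  (last char: '$')
  sorted[4] = chfeaafdedi$be  (last char: 'e')
  sorted[5] = dedi$bechfeaaf  (last char: 'f')
  sorted[6] = di$bechfeaafde  (last char: 'e')
  sorted[7] = eaafdedi$bechf  (last char: 'f')
  sorted[8] = echfeaafdedi$b  (last char: 'b')
  sorted[9] = edi$bechfeaafd  (last char: 'd')
  sorted[10] = fdedi$bechfeaa  (last char: 'a')
  sorted[11] = feaafdedi$bech  (last char: 'h')
  sorted[12] = hfeaafdedi$bec  (last char: 'c')
  sorted[13] = i$bechfeaafded  (last char: 'd')
Last column: iea$efefbdahcd
Original string S is at sorted index 3

Answer: iea$efefbdahcd
3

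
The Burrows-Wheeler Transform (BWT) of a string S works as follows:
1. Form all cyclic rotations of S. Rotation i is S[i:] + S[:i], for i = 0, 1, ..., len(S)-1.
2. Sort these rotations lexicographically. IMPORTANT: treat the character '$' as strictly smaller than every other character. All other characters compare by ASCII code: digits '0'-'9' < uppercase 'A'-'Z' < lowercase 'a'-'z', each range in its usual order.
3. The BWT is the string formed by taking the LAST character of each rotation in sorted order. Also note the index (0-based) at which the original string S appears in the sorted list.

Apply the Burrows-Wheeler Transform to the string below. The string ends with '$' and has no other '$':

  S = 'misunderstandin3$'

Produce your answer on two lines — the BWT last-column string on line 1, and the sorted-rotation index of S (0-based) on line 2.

All 17 rotations (rotation i = S[i:]+S[:i]):
  rot[0] = misunderstandin3$
  rot[1] = isunderstandin3$m
  rot[2] = sunderstandin3$mi
  rot[3] = understandin3$mis
  rot[4] = nderstandin3$misu
  rot[5] = derstandin3$misun
  rot[6] = erstandin3$misund
  rot[7] = rstandin3$misunde
  rot[8] = standin3$misunder
  rot[9] = tandin3$misunders
  rot[10] = andin3$misunderst
  rot[11] = ndin3$misundersta
  rot[12] = din3$misunderstan
  rot[13] = in3$misunderstand
  rot[14] = n3$misunderstandi
  rot[15] = 3$misunderstandin
  rot[16] = $misunderstandin3
Sorted (with $ < everything):
  sorted[0] = $misunderstandin3  (last char: '3')
  sorted[1] = 3$misunderstandin  (last char: 'n')
  sorted[2] = andin3$misunderst  (last char: 't')
  sorted[3] = derstandin3$misun  (last char: 'n')
  sorted[4] = din3$misunderstan  (last char: 'n')
  sorted[5] = erstandin3$misund  (last char: 'd')
  sorted[6] = in3$misunderstand  (last char: 'd')
  sorted[7] = isunderstandin3$m  (last char: 'm')
  sorted[8] = misunderstandin3$  (last char: '$')
  sorted[9] = n3$misunderstandi  (last char: 'i')
  sorted[10] = nderstandin3$misu  (last char: 'u')
  sorted[11] = ndin3$misundersta  (last char: 'a')
  sorted[12] = rstandin3$misunde  (last char: 'e')
  sorted[13] = standin3$misunder  (last char: 'r')
  sorted[14] = sunderstandin3$mi  (last char: 'i')
  sorted[15] = tandin3$misunders  (last char: 's')
  sorted[16] = understandin3$mis  (last char: 's')
Last column: 3ntnnddm$iuaeriss
Original string S is at sorted index 8

Answer: 3ntnnddm$iuaeriss
8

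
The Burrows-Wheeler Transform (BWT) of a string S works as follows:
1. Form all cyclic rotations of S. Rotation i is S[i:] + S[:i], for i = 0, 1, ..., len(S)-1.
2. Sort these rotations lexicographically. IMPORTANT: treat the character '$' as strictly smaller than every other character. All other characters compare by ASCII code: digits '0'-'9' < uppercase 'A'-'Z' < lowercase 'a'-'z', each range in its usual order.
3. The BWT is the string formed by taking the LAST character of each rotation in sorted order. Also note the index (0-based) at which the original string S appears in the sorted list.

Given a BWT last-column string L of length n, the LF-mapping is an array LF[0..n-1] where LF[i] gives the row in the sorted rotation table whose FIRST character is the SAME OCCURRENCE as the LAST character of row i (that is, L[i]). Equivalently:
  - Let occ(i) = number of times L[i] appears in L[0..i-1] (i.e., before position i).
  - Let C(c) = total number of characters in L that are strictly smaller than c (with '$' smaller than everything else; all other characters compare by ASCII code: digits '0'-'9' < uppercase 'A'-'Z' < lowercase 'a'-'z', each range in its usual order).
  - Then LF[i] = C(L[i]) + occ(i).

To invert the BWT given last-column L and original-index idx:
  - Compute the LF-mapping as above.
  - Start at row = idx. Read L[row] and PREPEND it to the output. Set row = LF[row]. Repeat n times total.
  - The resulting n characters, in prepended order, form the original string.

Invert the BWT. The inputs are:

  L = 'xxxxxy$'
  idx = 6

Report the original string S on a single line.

Answer: yxxxxx$

Derivation:
LF mapping: 1 2 3 4 5 6 0
Walk LF starting at row 6, prepending L[row]:
  step 1: row=6, L[6]='$', prepend. Next row=LF[6]=0
  step 2: row=0, L[0]='x', prepend. Next row=LF[0]=1
  step 3: row=1, L[1]='x', prepend. Next row=LF[1]=2
  step 4: row=2, L[2]='x', prepend. Next row=LF[2]=3
  step 5: row=3, L[3]='x', prepend. Next row=LF[3]=4
  step 6: row=4, L[4]='x', prepend. Next row=LF[4]=5
  step 7: row=5, L[5]='y', prepend. Next row=LF[5]=6
Reversed output: yxxxxx$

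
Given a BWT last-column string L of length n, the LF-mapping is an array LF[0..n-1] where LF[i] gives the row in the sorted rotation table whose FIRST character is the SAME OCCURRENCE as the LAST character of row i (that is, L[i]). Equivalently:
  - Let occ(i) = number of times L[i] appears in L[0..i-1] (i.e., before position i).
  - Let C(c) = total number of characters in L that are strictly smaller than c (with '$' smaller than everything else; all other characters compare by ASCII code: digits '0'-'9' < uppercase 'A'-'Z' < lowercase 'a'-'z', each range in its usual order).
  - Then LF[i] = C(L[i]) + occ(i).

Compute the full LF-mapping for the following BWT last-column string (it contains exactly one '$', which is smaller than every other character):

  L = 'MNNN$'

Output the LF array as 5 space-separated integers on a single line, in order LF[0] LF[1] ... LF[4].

Char counts: '$':1, 'M':1, 'N':3
C (first-col start): C('$')=0, C('M')=1, C('N')=2
L[0]='M': occ=0, LF[0]=C('M')+0=1+0=1
L[1]='N': occ=0, LF[1]=C('N')+0=2+0=2
L[2]='N': occ=1, LF[2]=C('N')+1=2+1=3
L[3]='N': occ=2, LF[3]=C('N')+2=2+2=4
L[4]='$': occ=0, LF[4]=C('$')+0=0+0=0

Answer: 1 2 3 4 0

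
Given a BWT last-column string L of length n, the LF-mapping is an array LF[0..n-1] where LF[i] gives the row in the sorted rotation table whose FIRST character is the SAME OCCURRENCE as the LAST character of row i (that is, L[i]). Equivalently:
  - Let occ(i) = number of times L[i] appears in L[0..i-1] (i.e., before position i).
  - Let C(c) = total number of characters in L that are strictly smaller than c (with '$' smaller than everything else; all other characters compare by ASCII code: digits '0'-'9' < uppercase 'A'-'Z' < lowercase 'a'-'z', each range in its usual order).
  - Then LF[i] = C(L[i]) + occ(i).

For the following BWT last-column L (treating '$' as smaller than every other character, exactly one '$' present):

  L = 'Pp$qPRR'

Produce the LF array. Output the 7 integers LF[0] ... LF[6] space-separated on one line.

Char counts: '$':1, 'P':2, 'R':2, 'p':1, 'q':1
C (first-col start): C('$')=0, C('P')=1, C('R')=3, C('p')=5, C('q')=6
L[0]='P': occ=0, LF[0]=C('P')+0=1+0=1
L[1]='p': occ=0, LF[1]=C('p')+0=5+0=5
L[2]='$': occ=0, LF[2]=C('$')+0=0+0=0
L[3]='q': occ=0, LF[3]=C('q')+0=6+0=6
L[4]='P': occ=1, LF[4]=C('P')+1=1+1=2
L[5]='R': occ=0, LF[5]=C('R')+0=3+0=3
L[6]='R': occ=1, LF[6]=C('R')+1=3+1=4

Answer: 1 5 0 6 2 3 4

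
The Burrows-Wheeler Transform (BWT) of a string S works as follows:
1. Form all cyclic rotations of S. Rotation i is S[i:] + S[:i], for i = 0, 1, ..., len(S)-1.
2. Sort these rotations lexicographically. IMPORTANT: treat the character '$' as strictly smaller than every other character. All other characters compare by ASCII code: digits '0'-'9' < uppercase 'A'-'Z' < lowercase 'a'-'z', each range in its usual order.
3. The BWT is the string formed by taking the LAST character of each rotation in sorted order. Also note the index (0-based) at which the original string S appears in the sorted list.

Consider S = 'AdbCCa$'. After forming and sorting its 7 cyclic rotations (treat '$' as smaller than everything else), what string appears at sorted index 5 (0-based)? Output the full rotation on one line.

All 7 rotations (rotation i = S[i:]+S[:i]):
  rot[0] = AdbCCa$
  rot[1] = dbCCa$A
  rot[2] = bCCa$Ad
  rot[3] = CCa$Adb
  rot[4] = Ca$AdbC
  rot[5] = a$AdbCC
  rot[6] = $AdbCCa
Sorted (with $ < everything):
  sorted[0] = $AdbCCa
  sorted[1] = AdbCCa$
  sorted[2] = CCa$Adb
  sorted[3] = Ca$AdbC
  sorted[4] = a$AdbCC
  sorted[5] = bCCa$Ad
  sorted[6] = dbCCa$A
sorted[5] = bCCa$Ad

Answer: bCCa$Ad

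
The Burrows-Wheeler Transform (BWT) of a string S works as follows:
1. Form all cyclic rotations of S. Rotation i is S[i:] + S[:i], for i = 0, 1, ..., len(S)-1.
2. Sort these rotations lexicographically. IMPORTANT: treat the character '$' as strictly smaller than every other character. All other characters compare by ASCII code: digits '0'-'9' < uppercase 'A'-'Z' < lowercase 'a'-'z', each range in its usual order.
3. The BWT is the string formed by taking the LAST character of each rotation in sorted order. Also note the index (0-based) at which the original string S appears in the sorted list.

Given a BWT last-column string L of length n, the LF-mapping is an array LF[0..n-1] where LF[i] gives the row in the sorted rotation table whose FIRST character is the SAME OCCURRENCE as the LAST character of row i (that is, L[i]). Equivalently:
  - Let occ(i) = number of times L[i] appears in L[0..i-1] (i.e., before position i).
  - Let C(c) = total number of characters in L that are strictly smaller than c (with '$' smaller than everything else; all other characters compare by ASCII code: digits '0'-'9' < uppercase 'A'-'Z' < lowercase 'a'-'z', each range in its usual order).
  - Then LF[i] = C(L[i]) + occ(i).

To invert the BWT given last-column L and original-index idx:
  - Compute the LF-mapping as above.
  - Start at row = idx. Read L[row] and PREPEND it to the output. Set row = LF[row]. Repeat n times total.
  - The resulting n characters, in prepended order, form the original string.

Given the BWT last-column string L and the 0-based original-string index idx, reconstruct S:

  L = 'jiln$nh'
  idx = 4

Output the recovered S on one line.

Answer: lihnnj$

Derivation:
LF mapping: 3 2 4 5 0 6 1
Walk LF starting at row 4, prepending L[row]:
  step 1: row=4, L[4]='$', prepend. Next row=LF[4]=0
  step 2: row=0, L[0]='j', prepend. Next row=LF[0]=3
  step 3: row=3, L[3]='n', prepend. Next row=LF[3]=5
  step 4: row=5, L[5]='n', prepend. Next row=LF[5]=6
  step 5: row=6, L[6]='h', prepend. Next row=LF[6]=1
  step 6: row=1, L[1]='i', prepend. Next row=LF[1]=2
  step 7: row=2, L[2]='l', prepend. Next row=LF[2]=4
Reversed output: lihnnj$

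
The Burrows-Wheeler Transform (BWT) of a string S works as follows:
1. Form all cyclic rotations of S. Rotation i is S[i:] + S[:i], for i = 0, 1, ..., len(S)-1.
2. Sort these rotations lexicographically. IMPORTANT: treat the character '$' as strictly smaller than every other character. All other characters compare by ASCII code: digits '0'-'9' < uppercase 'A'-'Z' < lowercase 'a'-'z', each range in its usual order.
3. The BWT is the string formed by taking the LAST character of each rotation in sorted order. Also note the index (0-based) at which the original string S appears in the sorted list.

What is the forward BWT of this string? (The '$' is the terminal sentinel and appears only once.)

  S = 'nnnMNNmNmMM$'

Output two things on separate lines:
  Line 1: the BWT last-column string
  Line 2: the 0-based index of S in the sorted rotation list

Answer: MMmnMmNNNnn$
11

Derivation:
All 12 rotations (rotation i = S[i:]+S[:i]):
  rot[0] = nnnMNNmNmMM$
  rot[1] = nnMNNmNmMM$n
  rot[2] = nMNNmNmMM$nn
  rot[3] = MNNmNmMM$nnn
  rot[4] = NNmNmMM$nnnM
  rot[5] = NmNmMM$nnnMN
  rot[6] = mNmMM$nnnMNN
  rot[7] = NmMM$nnnMNNm
  rot[8] = mMM$nnnMNNmN
  rot[9] = MM$nnnMNNmNm
  rot[10] = M$nnnMNNmNmM
  rot[11] = $nnnMNNmNmMM
Sorted (with $ < everything):
  sorted[0] = $nnnMNNmNmMM  (last char: 'M')
  sorted[1] = M$nnnMNNmNmM  (last char: 'M')
  sorted[2] = MM$nnnMNNmNm  (last char: 'm')
  sorted[3] = MNNmNmMM$nnn  (last char: 'n')
  sorted[4] = NNmNmMM$nnnM  (last char: 'M')
  sorted[5] = NmMM$nnnMNNm  (last char: 'm')
  sorted[6] = NmNmMM$nnnMN  (last char: 'N')
  sorted[7] = mMM$nnnMNNmN  (last char: 'N')
  sorted[8] = mNmMM$nnnMNN  (last char: 'N')
  sorted[9] = nMNNmNmMM$nn  (last char: 'n')
  sorted[10] = nnMNNmNmMM$n  (last char: 'n')
  sorted[11] = nnnMNNmNmMM$  (last char: '$')
Last column: MMmnMmNNNnn$
Original string S is at sorted index 11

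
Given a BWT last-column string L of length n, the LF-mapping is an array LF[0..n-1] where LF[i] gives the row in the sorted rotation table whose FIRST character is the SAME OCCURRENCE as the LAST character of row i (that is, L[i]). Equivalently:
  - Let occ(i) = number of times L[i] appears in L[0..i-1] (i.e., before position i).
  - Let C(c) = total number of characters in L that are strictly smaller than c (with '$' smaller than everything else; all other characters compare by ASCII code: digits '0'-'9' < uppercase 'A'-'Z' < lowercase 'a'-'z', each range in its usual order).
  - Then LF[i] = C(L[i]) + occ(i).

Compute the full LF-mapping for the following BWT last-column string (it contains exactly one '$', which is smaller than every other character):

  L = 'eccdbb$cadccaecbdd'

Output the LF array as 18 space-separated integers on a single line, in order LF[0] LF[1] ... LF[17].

Char counts: '$':1, 'a':2, 'b':3, 'c':6, 'd':4, 'e':2
C (first-col start): C('$')=0, C('a')=1, C('b')=3, C('c')=6, C('d')=12, C('e')=16
L[0]='e': occ=0, LF[0]=C('e')+0=16+0=16
L[1]='c': occ=0, LF[1]=C('c')+0=6+0=6
L[2]='c': occ=1, LF[2]=C('c')+1=6+1=7
L[3]='d': occ=0, LF[3]=C('d')+0=12+0=12
L[4]='b': occ=0, LF[4]=C('b')+0=3+0=3
L[5]='b': occ=1, LF[5]=C('b')+1=3+1=4
L[6]='$': occ=0, LF[6]=C('$')+0=0+0=0
L[7]='c': occ=2, LF[7]=C('c')+2=6+2=8
L[8]='a': occ=0, LF[8]=C('a')+0=1+0=1
L[9]='d': occ=1, LF[9]=C('d')+1=12+1=13
L[10]='c': occ=3, LF[10]=C('c')+3=6+3=9
L[11]='c': occ=4, LF[11]=C('c')+4=6+4=10
L[12]='a': occ=1, LF[12]=C('a')+1=1+1=2
L[13]='e': occ=1, LF[13]=C('e')+1=16+1=17
L[14]='c': occ=5, LF[14]=C('c')+5=6+5=11
L[15]='b': occ=2, LF[15]=C('b')+2=3+2=5
L[16]='d': occ=2, LF[16]=C('d')+2=12+2=14
L[17]='d': occ=3, LF[17]=C('d')+3=12+3=15

Answer: 16 6 7 12 3 4 0 8 1 13 9 10 2 17 11 5 14 15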